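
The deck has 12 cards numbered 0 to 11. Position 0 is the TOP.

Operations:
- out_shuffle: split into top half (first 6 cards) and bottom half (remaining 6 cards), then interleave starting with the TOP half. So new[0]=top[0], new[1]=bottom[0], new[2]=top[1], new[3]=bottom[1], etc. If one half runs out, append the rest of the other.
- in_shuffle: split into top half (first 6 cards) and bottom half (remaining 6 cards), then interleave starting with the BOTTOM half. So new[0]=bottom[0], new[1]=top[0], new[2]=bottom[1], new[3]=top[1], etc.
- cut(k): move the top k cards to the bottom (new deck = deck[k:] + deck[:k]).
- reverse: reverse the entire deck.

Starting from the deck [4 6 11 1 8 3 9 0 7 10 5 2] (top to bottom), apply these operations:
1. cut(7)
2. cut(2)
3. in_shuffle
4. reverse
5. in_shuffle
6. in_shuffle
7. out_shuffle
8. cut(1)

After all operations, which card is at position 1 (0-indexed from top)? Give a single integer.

After op 1 (cut(7)): [0 7 10 5 2 4 6 11 1 8 3 9]
After op 2 (cut(2)): [10 5 2 4 6 11 1 8 3 9 0 7]
After op 3 (in_shuffle): [1 10 8 5 3 2 9 4 0 6 7 11]
After op 4 (reverse): [11 7 6 0 4 9 2 3 5 8 10 1]
After op 5 (in_shuffle): [2 11 3 7 5 6 8 0 10 4 1 9]
After op 6 (in_shuffle): [8 2 0 11 10 3 4 7 1 5 9 6]
After op 7 (out_shuffle): [8 4 2 7 0 1 11 5 10 9 3 6]
After op 8 (cut(1)): [4 2 7 0 1 11 5 10 9 3 6 8]
Position 1: card 2.

Answer: 2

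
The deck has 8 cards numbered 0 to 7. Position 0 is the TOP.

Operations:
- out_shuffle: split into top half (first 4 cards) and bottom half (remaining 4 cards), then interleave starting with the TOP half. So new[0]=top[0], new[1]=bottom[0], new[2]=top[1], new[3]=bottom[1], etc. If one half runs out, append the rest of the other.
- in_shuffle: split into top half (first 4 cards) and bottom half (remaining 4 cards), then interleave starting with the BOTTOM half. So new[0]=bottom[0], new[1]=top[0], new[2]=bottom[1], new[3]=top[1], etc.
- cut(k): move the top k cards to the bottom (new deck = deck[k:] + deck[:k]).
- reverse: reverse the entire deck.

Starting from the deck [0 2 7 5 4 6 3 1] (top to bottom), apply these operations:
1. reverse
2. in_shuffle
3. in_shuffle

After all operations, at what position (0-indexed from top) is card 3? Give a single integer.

Answer: 7

Derivation:
After op 1 (reverse): [1 3 6 4 5 7 2 0]
After op 2 (in_shuffle): [5 1 7 3 2 6 0 4]
After op 3 (in_shuffle): [2 5 6 1 0 7 4 3]
Card 3 is at position 7.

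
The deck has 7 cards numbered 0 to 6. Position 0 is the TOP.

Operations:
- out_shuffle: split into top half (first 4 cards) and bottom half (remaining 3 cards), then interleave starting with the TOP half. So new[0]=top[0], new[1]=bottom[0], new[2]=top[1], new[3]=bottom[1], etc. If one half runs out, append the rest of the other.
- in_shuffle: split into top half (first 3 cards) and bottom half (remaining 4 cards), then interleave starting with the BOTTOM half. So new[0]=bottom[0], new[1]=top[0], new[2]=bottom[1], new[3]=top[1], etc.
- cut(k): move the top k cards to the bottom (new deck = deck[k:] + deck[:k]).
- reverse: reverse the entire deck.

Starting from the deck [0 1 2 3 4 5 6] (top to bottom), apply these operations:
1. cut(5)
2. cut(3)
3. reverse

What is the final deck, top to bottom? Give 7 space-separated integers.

After op 1 (cut(5)): [5 6 0 1 2 3 4]
After op 2 (cut(3)): [1 2 3 4 5 6 0]
After op 3 (reverse): [0 6 5 4 3 2 1]

Answer: 0 6 5 4 3 2 1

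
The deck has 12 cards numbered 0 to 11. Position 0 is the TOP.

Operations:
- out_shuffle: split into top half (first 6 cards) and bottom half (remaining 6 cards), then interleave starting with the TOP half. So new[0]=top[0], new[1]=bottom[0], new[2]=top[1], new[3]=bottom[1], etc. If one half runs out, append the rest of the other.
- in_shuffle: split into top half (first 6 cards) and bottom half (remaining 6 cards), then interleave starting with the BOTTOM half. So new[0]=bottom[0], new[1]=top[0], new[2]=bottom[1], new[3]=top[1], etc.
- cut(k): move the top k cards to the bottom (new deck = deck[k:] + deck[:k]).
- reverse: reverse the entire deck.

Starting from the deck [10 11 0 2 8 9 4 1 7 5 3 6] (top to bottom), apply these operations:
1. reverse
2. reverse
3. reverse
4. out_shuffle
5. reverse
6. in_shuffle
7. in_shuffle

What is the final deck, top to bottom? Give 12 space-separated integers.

Answer: 3 2 1 10 9 5 0 4 6 8 7 11

Derivation:
After op 1 (reverse): [6 3 5 7 1 4 9 8 2 0 11 10]
After op 2 (reverse): [10 11 0 2 8 9 4 1 7 5 3 6]
After op 3 (reverse): [6 3 5 7 1 4 9 8 2 0 11 10]
After op 4 (out_shuffle): [6 9 3 8 5 2 7 0 1 11 4 10]
After op 5 (reverse): [10 4 11 1 0 7 2 5 8 3 9 6]
After op 6 (in_shuffle): [2 10 5 4 8 11 3 1 9 0 6 7]
After op 7 (in_shuffle): [3 2 1 10 9 5 0 4 6 8 7 11]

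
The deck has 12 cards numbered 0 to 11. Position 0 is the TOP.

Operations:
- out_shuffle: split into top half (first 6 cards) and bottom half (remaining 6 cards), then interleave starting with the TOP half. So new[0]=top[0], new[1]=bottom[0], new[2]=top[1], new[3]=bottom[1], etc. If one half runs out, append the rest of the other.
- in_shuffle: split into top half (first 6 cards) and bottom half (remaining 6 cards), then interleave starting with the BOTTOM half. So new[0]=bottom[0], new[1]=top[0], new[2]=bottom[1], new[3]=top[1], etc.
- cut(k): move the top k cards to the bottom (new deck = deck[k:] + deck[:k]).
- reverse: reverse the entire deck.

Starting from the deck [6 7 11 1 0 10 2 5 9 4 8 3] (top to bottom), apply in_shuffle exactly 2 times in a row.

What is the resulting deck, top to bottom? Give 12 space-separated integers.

Answer: 4 2 1 6 8 5 0 7 3 9 10 11

Derivation:
After op 1 (in_shuffle): [2 6 5 7 9 11 4 1 8 0 3 10]
After op 2 (in_shuffle): [4 2 1 6 8 5 0 7 3 9 10 11]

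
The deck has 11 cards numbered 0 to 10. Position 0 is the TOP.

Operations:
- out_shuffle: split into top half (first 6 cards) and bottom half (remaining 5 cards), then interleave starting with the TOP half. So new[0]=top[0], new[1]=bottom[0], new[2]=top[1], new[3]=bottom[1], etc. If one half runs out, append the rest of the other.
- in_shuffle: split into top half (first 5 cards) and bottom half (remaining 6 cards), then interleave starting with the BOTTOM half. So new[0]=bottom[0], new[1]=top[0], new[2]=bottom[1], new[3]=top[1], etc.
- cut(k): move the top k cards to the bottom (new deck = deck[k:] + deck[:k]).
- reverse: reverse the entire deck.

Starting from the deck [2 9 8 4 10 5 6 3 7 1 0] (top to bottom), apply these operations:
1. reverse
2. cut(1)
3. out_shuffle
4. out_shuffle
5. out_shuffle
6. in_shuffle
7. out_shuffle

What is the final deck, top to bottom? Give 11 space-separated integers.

After op 1 (reverse): [0 1 7 3 6 5 10 4 8 9 2]
After op 2 (cut(1)): [1 7 3 6 5 10 4 8 9 2 0]
After op 3 (out_shuffle): [1 4 7 8 3 9 6 2 5 0 10]
After op 4 (out_shuffle): [1 6 4 2 7 5 8 0 3 10 9]
After op 5 (out_shuffle): [1 8 6 0 4 3 2 10 7 9 5]
After op 6 (in_shuffle): [3 1 2 8 10 6 7 0 9 4 5]
After op 7 (out_shuffle): [3 7 1 0 2 9 8 4 10 5 6]

Answer: 3 7 1 0 2 9 8 4 10 5 6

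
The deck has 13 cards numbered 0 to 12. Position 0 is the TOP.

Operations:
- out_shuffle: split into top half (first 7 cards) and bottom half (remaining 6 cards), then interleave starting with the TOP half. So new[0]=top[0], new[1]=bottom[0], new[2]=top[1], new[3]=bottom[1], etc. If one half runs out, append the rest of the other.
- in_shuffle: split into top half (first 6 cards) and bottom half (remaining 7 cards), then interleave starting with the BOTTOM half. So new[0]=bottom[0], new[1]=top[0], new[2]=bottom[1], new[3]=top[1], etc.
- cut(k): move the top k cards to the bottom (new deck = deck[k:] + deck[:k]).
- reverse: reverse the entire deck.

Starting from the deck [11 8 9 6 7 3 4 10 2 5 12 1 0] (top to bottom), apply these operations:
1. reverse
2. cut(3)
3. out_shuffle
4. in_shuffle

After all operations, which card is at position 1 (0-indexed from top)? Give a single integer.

After op 1 (reverse): [0 1 12 5 2 10 4 3 7 6 9 8 11]
After op 2 (cut(3)): [5 2 10 4 3 7 6 9 8 11 0 1 12]
After op 3 (out_shuffle): [5 9 2 8 10 11 4 0 3 1 7 12 6]
After op 4 (in_shuffle): [4 5 0 9 3 2 1 8 7 10 12 11 6]
Position 1: card 5.

Answer: 5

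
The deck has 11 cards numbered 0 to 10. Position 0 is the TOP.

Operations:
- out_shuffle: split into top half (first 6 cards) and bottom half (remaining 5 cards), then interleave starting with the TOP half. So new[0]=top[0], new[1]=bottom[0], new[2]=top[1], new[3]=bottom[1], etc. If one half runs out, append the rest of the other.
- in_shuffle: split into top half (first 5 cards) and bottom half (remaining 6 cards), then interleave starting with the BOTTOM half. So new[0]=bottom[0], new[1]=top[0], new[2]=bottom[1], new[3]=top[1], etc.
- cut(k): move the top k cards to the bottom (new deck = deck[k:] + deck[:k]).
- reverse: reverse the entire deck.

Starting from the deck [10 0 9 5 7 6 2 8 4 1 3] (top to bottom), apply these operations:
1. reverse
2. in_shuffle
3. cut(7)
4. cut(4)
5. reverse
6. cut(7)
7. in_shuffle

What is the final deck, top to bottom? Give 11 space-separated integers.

After op 1 (reverse): [3 1 4 8 2 6 7 5 9 0 10]
After op 2 (in_shuffle): [6 3 7 1 5 4 9 8 0 2 10]
After op 3 (cut(7)): [8 0 2 10 6 3 7 1 5 4 9]
After op 4 (cut(4)): [6 3 7 1 5 4 9 8 0 2 10]
After op 5 (reverse): [10 2 0 8 9 4 5 1 7 3 6]
After op 6 (cut(7)): [1 7 3 6 10 2 0 8 9 4 5]
After op 7 (in_shuffle): [2 1 0 7 8 3 9 6 4 10 5]

Answer: 2 1 0 7 8 3 9 6 4 10 5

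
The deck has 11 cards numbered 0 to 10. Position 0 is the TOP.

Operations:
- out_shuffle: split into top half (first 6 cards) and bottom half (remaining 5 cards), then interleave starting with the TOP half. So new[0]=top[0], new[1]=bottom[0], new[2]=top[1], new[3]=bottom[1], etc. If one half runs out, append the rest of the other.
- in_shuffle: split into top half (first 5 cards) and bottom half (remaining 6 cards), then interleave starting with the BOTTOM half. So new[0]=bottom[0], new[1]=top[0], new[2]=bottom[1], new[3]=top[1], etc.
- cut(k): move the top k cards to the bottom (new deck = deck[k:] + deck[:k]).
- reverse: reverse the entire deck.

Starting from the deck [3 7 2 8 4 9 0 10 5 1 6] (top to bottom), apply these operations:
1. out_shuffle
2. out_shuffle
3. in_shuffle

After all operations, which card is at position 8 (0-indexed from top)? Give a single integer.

Answer: 9

Derivation:
After op 1 (out_shuffle): [3 0 7 10 2 5 8 1 4 6 9]
After op 2 (out_shuffle): [3 8 0 1 7 4 10 6 2 9 5]
After op 3 (in_shuffle): [4 3 10 8 6 0 2 1 9 7 5]
Position 8: card 9.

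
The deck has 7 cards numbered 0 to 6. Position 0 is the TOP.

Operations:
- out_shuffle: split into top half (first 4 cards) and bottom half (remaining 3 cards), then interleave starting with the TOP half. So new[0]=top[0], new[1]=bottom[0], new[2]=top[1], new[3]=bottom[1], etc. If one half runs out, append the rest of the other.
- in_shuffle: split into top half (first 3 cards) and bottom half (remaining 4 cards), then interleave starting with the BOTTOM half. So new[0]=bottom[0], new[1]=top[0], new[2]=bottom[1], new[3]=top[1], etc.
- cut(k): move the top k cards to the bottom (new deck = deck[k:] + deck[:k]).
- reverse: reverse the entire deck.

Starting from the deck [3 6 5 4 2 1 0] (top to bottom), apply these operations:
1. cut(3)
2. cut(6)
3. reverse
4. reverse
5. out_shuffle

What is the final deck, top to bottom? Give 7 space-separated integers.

After op 1 (cut(3)): [4 2 1 0 3 6 5]
After op 2 (cut(6)): [5 4 2 1 0 3 6]
After op 3 (reverse): [6 3 0 1 2 4 5]
After op 4 (reverse): [5 4 2 1 0 3 6]
After op 5 (out_shuffle): [5 0 4 3 2 6 1]

Answer: 5 0 4 3 2 6 1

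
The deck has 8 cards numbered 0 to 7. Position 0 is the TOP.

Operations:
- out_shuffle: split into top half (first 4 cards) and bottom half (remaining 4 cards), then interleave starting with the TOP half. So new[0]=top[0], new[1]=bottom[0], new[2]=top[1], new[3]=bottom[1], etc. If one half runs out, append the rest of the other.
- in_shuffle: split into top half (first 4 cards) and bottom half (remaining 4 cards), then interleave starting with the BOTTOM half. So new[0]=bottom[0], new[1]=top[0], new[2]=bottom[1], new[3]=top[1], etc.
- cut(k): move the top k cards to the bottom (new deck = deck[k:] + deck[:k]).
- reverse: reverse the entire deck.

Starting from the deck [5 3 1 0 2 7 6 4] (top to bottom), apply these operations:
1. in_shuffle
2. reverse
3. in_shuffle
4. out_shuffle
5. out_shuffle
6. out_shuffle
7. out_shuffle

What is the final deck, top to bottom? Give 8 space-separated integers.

After op 1 (in_shuffle): [2 5 7 3 6 1 4 0]
After op 2 (reverse): [0 4 1 6 3 7 5 2]
After op 3 (in_shuffle): [3 0 7 4 5 1 2 6]
After op 4 (out_shuffle): [3 5 0 1 7 2 4 6]
After op 5 (out_shuffle): [3 7 5 2 0 4 1 6]
After op 6 (out_shuffle): [3 0 7 4 5 1 2 6]
After op 7 (out_shuffle): [3 5 0 1 7 2 4 6]

Answer: 3 5 0 1 7 2 4 6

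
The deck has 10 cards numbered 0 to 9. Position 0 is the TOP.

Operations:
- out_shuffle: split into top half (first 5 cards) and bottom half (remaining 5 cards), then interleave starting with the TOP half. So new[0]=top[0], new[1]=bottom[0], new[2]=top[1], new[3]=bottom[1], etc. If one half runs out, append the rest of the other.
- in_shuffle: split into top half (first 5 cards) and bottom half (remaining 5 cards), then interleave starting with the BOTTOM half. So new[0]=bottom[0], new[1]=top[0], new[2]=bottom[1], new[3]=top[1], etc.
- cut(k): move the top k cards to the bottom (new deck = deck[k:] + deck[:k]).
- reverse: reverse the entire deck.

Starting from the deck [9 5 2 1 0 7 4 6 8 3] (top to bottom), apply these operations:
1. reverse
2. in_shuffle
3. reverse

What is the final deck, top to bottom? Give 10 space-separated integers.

Answer: 7 9 4 5 6 2 8 1 3 0

Derivation:
After op 1 (reverse): [3 8 6 4 7 0 1 2 5 9]
After op 2 (in_shuffle): [0 3 1 8 2 6 5 4 9 7]
After op 3 (reverse): [7 9 4 5 6 2 8 1 3 0]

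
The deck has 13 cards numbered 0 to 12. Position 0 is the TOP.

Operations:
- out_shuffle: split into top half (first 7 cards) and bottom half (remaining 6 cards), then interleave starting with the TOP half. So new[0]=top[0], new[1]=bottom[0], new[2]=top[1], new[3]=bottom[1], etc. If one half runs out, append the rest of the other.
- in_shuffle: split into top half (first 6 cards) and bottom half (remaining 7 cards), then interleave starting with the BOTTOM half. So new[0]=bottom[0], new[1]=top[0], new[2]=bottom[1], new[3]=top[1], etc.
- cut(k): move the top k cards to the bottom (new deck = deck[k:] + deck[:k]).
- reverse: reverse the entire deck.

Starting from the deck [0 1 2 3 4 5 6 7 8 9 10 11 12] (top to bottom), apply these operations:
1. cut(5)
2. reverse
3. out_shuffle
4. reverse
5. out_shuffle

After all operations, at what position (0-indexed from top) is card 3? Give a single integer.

After op 1 (cut(5)): [5 6 7 8 9 10 11 12 0 1 2 3 4]
After op 2 (reverse): [4 3 2 1 0 12 11 10 9 8 7 6 5]
After op 3 (out_shuffle): [4 10 3 9 2 8 1 7 0 6 12 5 11]
After op 4 (reverse): [11 5 12 6 0 7 1 8 2 9 3 10 4]
After op 5 (out_shuffle): [11 8 5 2 12 9 6 3 0 10 7 4 1]
Card 3 is at position 7.

Answer: 7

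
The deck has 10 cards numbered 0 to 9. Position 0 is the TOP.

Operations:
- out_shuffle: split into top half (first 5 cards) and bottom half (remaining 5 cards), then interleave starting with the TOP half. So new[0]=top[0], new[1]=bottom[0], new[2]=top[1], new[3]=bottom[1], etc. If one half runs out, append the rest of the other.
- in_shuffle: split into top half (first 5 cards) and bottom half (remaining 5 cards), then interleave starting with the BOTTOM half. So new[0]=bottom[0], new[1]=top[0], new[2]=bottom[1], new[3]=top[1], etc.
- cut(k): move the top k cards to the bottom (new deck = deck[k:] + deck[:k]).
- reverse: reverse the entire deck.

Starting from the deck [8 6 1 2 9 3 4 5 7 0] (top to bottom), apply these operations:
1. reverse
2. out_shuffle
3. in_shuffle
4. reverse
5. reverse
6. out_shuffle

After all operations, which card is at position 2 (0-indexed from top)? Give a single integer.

Answer: 0

Derivation:
After op 1 (reverse): [0 7 5 4 3 9 2 1 6 8]
After op 2 (out_shuffle): [0 9 7 2 5 1 4 6 3 8]
After op 3 (in_shuffle): [1 0 4 9 6 7 3 2 8 5]
After op 4 (reverse): [5 8 2 3 7 6 9 4 0 1]
After op 5 (reverse): [1 0 4 9 6 7 3 2 8 5]
After op 6 (out_shuffle): [1 7 0 3 4 2 9 8 6 5]
Position 2: card 0.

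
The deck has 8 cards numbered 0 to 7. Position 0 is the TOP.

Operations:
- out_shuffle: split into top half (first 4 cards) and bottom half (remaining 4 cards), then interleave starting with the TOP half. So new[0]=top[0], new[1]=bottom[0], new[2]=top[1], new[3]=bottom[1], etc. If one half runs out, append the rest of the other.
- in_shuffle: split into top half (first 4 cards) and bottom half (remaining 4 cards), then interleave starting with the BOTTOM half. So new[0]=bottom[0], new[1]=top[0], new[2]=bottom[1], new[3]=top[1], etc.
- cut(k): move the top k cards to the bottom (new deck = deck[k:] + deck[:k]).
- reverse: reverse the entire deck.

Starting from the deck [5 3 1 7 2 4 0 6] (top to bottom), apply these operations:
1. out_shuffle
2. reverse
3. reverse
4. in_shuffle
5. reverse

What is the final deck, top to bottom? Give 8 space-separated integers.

Answer: 4 6 3 7 2 0 5 1

Derivation:
After op 1 (out_shuffle): [5 2 3 4 1 0 7 6]
After op 2 (reverse): [6 7 0 1 4 3 2 5]
After op 3 (reverse): [5 2 3 4 1 0 7 6]
After op 4 (in_shuffle): [1 5 0 2 7 3 6 4]
After op 5 (reverse): [4 6 3 7 2 0 5 1]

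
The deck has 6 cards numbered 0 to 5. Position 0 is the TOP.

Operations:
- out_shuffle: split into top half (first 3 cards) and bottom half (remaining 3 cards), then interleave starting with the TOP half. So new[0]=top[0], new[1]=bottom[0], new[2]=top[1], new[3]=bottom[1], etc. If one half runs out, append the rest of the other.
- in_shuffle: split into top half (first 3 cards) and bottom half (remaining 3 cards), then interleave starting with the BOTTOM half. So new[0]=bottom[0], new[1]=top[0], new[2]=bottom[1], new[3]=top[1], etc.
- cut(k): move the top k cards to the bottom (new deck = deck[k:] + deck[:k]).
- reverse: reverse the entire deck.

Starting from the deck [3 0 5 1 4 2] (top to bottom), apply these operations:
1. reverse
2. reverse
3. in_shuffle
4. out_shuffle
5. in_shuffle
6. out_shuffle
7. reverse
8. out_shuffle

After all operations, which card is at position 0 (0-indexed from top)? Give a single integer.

After op 1 (reverse): [2 4 1 5 0 3]
After op 2 (reverse): [3 0 5 1 4 2]
After op 3 (in_shuffle): [1 3 4 0 2 5]
After op 4 (out_shuffle): [1 0 3 2 4 5]
After op 5 (in_shuffle): [2 1 4 0 5 3]
After op 6 (out_shuffle): [2 0 1 5 4 3]
After op 7 (reverse): [3 4 5 1 0 2]
After op 8 (out_shuffle): [3 1 4 0 5 2]
Position 0: card 3.

Answer: 3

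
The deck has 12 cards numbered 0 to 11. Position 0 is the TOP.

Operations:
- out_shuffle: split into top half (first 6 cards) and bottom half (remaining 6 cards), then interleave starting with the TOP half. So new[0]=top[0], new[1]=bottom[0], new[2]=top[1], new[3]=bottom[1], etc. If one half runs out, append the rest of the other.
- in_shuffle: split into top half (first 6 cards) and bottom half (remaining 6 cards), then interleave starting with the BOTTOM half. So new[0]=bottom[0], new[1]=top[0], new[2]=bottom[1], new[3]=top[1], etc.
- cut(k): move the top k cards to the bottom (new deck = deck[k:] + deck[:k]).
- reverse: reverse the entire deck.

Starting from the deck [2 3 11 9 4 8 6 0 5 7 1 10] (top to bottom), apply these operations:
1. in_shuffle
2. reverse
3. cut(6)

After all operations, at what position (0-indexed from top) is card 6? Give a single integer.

Answer: 5

Derivation:
After op 1 (in_shuffle): [6 2 0 3 5 11 7 9 1 4 10 8]
After op 2 (reverse): [8 10 4 1 9 7 11 5 3 0 2 6]
After op 3 (cut(6)): [11 5 3 0 2 6 8 10 4 1 9 7]
Card 6 is at position 5.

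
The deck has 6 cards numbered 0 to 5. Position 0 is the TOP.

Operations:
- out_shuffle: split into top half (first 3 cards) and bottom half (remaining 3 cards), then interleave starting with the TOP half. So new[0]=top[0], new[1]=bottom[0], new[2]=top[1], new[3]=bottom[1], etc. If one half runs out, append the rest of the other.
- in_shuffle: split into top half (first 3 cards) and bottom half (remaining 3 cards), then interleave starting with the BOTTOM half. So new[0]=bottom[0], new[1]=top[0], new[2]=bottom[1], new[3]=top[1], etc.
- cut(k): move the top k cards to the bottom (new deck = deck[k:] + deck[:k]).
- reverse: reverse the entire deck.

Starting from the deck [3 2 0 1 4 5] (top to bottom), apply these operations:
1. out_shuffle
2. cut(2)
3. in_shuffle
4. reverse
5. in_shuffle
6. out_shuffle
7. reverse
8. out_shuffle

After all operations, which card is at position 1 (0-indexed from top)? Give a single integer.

After op 1 (out_shuffle): [3 1 2 4 0 5]
After op 2 (cut(2)): [2 4 0 5 3 1]
After op 3 (in_shuffle): [5 2 3 4 1 0]
After op 4 (reverse): [0 1 4 3 2 5]
After op 5 (in_shuffle): [3 0 2 1 5 4]
After op 6 (out_shuffle): [3 1 0 5 2 4]
After op 7 (reverse): [4 2 5 0 1 3]
After op 8 (out_shuffle): [4 0 2 1 5 3]
Position 1: card 0.

Answer: 0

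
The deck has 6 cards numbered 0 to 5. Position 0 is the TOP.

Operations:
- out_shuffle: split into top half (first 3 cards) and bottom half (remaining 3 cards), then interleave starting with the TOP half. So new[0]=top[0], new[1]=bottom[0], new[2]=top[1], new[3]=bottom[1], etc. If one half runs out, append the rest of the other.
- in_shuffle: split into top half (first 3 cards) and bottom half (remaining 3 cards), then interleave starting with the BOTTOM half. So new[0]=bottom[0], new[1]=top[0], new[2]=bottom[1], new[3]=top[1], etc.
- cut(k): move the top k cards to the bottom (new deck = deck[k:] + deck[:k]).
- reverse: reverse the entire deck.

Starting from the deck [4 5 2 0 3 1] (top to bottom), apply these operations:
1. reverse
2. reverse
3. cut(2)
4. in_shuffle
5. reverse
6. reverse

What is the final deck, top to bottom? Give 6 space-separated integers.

After op 1 (reverse): [1 3 0 2 5 4]
After op 2 (reverse): [4 5 2 0 3 1]
After op 3 (cut(2)): [2 0 3 1 4 5]
After op 4 (in_shuffle): [1 2 4 0 5 3]
After op 5 (reverse): [3 5 0 4 2 1]
After op 6 (reverse): [1 2 4 0 5 3]

Answer: 1 2 4 0 5 3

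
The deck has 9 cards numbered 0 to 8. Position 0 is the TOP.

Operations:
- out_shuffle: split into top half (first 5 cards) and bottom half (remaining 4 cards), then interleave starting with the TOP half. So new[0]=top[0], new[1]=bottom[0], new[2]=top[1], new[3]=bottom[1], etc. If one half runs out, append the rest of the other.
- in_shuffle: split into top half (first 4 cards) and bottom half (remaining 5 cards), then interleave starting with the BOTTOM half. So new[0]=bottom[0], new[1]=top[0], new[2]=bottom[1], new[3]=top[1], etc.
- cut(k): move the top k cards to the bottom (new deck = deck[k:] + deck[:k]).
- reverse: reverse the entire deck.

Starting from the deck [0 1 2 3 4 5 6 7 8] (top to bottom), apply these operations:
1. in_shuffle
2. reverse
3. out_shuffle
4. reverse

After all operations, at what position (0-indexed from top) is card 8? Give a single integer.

After op 1 (in_shuffle): [4 0 5 1 6 2 7 3 8]
After op 2 (reverse): [8 3 7 2 6 1 5 0 4]
After op 3 (out_shuffle): [8 1 3 5 7 0 2 4 6]
After op 4 (reverse): [6 4 2 0 7 5 3 1 8]
Card 8 is at position 8.

Answer: 8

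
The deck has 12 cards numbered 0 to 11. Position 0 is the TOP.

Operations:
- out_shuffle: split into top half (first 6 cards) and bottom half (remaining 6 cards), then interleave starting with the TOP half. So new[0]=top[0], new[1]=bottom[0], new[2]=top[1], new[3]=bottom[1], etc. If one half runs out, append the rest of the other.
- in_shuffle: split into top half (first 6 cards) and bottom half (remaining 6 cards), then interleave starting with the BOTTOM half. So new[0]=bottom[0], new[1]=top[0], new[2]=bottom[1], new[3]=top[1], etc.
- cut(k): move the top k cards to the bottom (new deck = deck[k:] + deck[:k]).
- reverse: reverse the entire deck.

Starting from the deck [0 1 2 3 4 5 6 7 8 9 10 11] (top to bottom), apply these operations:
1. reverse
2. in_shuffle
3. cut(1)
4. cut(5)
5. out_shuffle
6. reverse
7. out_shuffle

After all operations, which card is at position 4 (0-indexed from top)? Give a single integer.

Answer: 3

Derivation:
After op 1 (reverse): [11 10 9 8 7 6 5 4 3 2 1 0]
After op 2 (in_shuffle): [5 11 4 10 3 9 2 8 1 7 0 6]
After op 3 (cut(1)): [11 4 10 3 9 2 8 1 7 0 6 5]
After op 4 (cut(5)): [2 8 1 7 0 6 5 11 4 10 3 9]
After op 5 (out_shuffle): [2 5 8 11 1 4 7 10 0 3 6 9]
After op 6 (reverse): [9 6 3 0 10 7 4 1 11 8 5 2]
After op 7 (out_shuffle): [9 4 6 1 3 11 0 8 10 5 7 2]
Position 4: card 3.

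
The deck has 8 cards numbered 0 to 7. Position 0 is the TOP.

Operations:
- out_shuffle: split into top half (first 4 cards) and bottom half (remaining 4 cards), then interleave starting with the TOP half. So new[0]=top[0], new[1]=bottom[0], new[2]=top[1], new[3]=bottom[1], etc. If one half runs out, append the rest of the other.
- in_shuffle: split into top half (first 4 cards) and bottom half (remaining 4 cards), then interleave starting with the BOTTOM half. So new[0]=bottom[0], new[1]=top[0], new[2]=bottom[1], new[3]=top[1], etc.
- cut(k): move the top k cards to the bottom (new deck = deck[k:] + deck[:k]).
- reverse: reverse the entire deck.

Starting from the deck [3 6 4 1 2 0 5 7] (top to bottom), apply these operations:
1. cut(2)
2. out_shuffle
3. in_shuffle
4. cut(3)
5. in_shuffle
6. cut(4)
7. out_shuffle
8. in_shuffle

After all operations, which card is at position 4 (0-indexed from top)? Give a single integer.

After op 1 (cut(2)): [4 1 2 0 5 7 3 6]
After op 2 (out_shuffle): [4 5 1 7 2 3 0 6]
After op 3 (in_shuffle): [2 4 3 5 0 1 6 7]
After op 4 (cut(3)): [5 0 1 6 7 2 4 3]
After op 5 (in_shuffle): [7 5 2 0 4 1 3 6]
After op 6 (cut(4)): [4 1 3 6 7 5 2 0]
After op 7 (out_shuffle): [4 7 1 5 3 2 6 0]
After op 8 (in_shuffle): [3 4 2 7 6 1 0 5]
Position 4: card 6.

Answer: 6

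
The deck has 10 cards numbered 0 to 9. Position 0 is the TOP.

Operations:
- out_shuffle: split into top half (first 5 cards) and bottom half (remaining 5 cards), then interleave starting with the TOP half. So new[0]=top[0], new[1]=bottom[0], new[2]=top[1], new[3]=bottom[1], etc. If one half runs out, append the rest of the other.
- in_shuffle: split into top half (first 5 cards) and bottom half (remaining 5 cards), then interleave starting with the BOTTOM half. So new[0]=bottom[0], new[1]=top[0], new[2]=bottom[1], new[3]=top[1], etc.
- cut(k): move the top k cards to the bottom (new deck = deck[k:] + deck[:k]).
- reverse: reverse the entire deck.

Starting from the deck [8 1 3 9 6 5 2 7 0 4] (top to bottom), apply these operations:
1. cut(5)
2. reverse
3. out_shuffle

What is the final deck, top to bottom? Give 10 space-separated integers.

Answer: 6 4 9 0 3 7 1 2 8 5

Derivation:
After op 1 (cut(5)): [5 2 7 0 4 8 1 3 9 6]
After op 2 (reverse): [6 9 3 1 8 4 0 7 2 5]
After op 3 (out_shuffle): [6 4 9 0 3 7 1 2 8 5]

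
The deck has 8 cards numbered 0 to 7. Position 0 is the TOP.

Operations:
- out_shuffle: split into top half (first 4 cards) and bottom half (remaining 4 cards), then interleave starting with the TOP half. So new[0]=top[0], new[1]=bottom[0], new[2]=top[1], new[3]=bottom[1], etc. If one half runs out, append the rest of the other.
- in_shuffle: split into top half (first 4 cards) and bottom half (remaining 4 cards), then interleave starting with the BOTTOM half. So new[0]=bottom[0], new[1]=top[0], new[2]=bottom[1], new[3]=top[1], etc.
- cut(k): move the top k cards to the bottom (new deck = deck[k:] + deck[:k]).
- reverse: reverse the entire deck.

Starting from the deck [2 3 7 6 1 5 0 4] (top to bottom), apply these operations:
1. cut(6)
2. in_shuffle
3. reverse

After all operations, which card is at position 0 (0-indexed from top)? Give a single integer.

After op 1 (cut(6)): [0 4 2 3 7 6 1 5]
After op 2 (in_shuffle): [7 0 6 4 1 2 5 3]
After op 3 (reverse): [3 5 2 1 4 6 0 7]
Position 0: card 3.

Answer: 3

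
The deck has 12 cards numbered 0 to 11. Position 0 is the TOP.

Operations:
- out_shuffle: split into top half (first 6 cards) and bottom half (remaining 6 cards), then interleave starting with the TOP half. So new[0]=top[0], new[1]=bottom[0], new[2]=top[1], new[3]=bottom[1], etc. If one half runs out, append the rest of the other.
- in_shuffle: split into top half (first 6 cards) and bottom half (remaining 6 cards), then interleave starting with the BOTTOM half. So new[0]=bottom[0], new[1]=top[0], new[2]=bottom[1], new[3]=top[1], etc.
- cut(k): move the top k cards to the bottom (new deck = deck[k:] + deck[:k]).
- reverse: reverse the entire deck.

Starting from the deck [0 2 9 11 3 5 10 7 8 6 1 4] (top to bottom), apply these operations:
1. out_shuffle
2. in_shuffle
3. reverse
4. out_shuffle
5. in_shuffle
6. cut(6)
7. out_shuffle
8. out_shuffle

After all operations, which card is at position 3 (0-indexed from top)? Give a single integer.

Answer: 2

Derivation:
After op 1 (out_shuffle): [0 10 2 7 9 8 11 6 3 1 5 4]
After op 2 (in_shuffle): [11 0 6 10 3 2 1 7 5 9 4 8]
After op 3 (reverse): [8 4 9 5 7 1 2 3 10 6 0 11]
After op 4 (out_shuffle): [8 2 4 3 9 10 5 6 7 0 1 11]
After op 5 (in_shuffle): [5 8 6 2 7 4 0 3 1 9 11 10]
After op 6 (cut(6)): [0 3 1 9 11 10 5 8 6 2 7 4]
After op 7 (out_shuffle): [0 5 3 8 1 6 9 2 11 7 10 4]
After op 8 (out_shuffle): [0 9 5 2 3 11 8 7 1 10 6 4]
Position 3: card 2.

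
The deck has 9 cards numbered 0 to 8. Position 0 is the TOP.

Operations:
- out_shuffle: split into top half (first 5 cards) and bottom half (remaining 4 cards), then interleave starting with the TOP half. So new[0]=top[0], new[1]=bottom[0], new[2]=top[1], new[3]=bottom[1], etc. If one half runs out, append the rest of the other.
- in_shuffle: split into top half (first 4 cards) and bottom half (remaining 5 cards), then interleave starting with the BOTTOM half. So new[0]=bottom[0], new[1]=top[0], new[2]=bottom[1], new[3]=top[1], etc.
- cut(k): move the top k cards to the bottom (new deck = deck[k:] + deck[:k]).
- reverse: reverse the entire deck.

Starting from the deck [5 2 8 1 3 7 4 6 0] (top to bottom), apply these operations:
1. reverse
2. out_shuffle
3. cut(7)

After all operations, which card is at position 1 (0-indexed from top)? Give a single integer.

Answer: 3

Derivation:
After op 1 (reverse): [0 6 4 7 3 1 8 2 5]
After op 2 (out_shuffle): [0 1 6 8 4 2 7 5 3]
After op 3 (cut(7)): [5 3 0 1 6 8 4 2 7]
Position 1: card 3.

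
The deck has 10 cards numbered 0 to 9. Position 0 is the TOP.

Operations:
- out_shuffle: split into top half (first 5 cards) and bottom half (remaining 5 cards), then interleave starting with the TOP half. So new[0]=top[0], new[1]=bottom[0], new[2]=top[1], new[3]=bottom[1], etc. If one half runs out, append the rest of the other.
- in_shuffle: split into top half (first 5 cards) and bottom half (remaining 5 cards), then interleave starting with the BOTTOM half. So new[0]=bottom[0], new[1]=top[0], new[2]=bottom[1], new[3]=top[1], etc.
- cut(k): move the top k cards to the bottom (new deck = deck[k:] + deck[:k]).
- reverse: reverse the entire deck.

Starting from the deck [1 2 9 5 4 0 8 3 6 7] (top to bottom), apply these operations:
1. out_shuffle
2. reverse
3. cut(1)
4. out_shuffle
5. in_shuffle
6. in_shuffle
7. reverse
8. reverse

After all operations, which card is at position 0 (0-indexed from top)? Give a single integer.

After op 1 (out_shuffle): [1 0 2 8 9 3 5 6 4 7]
After op 2 (reverse): [7 4 6 5 3 9 8 2 0 1]
After op 3 (cut(1)): [4 6 5 3 9 8 2 0 1 7]
After op 4 (out_shuffle): [4 8 6 2 5 0 3 1 9 7]
After op 5 (in_shuffle): [0 4 3 8 1 6 9 2 7 5]
After op 6 (in_shuffle): [6 0 9 4 2 3 7 8 5 1]
After op 7 (reverse): [1 5 8 7 3 2 4 9 0 6]
After op 8 (reverse): [6 0 9 4 2 3 7 8 5 1]
Position 0: card 6.

Answer: 6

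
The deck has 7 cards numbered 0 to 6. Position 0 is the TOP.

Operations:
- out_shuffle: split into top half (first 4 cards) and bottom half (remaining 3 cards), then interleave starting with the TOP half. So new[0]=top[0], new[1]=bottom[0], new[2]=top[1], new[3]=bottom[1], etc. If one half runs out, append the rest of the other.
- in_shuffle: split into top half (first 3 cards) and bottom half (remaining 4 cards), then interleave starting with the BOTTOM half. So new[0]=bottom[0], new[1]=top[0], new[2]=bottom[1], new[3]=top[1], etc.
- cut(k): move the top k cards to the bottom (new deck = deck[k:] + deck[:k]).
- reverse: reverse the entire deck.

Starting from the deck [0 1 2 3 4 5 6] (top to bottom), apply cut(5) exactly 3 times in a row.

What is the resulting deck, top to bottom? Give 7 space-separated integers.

Answer: 1 2 3 4 5 6 0

Derivation:
After op 1 (cut(5)): [5 6 0 1 2 3 4]
After op 2 (cut(5)): [3 4 5 6 0 1 2]
After op 3 (cut(5)): [1 2 3 4 5 6 0]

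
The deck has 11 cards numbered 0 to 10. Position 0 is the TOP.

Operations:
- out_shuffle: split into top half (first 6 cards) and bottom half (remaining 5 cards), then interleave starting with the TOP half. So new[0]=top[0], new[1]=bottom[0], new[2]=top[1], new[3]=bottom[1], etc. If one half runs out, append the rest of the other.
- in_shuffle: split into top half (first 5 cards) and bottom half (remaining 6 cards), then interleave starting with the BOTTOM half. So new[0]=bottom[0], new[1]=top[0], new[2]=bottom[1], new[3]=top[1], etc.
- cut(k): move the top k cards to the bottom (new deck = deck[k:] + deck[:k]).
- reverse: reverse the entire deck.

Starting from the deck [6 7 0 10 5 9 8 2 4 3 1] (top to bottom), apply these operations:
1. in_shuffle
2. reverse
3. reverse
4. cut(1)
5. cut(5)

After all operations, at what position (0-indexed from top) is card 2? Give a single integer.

Answer: 9

Derivation:
After op 1 (in_shuffle): [9 6 8 7 2 0 4 10 3 5 1]
After op 2 (reverse): [1 5 3 10 4 0 2 7 8 6 9]
After op 3 (reverse): [9 6 8 7 2 0 4 10 3 5 1]
After op 4 (cut(1)): [6 8 7 2 0 4 10 3 5 1 9]
After op 5 (cut(5)): [4 10 3 5 1 9 6 8 7 2 0]
Card 2 is at position 9.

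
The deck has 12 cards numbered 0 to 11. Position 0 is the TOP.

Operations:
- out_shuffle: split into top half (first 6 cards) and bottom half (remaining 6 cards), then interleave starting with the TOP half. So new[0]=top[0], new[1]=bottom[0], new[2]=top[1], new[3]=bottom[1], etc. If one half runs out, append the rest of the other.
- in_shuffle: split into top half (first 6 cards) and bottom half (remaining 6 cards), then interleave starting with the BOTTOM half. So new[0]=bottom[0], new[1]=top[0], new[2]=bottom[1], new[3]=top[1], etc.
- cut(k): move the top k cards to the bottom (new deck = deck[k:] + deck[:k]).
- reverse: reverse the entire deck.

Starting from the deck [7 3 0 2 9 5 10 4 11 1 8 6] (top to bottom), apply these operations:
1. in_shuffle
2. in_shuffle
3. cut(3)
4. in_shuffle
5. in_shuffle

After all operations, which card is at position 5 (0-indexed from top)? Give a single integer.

After op 1 (in_shuffle): [10 7 4 3 11 0 1 2 8 9 6 5]
After op 2 (in_shuffle): [1 10 2 7 8 4 9 3 6 11 5 0]
After op 3 (cut(3)): [7 8 4 9 3 6 11 5 0 1 10 2]
After op 4 (in_shuffle): [11 7 5 8 0 4 1 9 10 3 2 6]
After op 5 (in_shuffle): [1 11 9 7 10 5 3 8 2 0 6 4]
Position 5: card 5.

Answer: 5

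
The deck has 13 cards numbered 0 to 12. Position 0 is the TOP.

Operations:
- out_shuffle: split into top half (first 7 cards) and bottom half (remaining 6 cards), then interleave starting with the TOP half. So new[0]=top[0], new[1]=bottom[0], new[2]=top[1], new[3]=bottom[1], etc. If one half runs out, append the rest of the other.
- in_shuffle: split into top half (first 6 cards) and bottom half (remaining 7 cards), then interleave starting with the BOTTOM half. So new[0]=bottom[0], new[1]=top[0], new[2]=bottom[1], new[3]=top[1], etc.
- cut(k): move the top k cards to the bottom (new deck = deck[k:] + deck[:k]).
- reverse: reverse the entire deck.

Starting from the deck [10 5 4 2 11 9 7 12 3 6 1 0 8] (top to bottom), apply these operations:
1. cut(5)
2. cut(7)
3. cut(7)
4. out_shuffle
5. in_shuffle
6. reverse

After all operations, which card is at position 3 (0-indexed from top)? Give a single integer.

Answer: 3

Derivation:
After op 1 (cut(5)): [9 7 12 3 6 1 0 8 10 5 4 2 11]
After op 2 (cut(7)): [8 10 5 4 2 11 9 7 12 3 6 1 0]
After op 3 (cut(7)): [7 12 3 6 1 0 8 10 5 4 2 11 9]
After op 4 (out_shuffle): [7 10 12 5 3 4 6 2 1 11 0 9 8]
After op 5 (in_shuffle): [6 7 2 10 1 12 11 5 0 3 9 4 8]
After op 6 (reverse): [8 4 9 3 0 5 11 12 1 10 2 7 6]
Position 3: card 3.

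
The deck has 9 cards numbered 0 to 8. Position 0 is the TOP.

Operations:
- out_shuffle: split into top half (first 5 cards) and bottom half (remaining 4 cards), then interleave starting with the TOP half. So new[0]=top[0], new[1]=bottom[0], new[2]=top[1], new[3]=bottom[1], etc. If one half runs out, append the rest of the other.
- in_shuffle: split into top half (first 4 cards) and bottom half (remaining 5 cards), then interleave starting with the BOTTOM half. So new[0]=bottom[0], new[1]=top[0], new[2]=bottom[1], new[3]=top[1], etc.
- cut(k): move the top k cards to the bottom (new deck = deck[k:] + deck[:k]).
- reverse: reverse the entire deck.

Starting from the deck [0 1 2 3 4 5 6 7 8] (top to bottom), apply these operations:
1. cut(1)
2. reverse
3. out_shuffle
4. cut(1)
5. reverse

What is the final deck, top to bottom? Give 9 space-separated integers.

Answer: 0 5 1 6 2 7 3 8 4

Derivation:
After op 1 (cut(1)): [1 2 3 4 5 6 7 8 0]
After op 2 (reverse): [0 8 7 6 5 4 3 2 1]
After op 3 (out_shuffle): [0 4 8 3 7 2 6 1 5]
After op 4 (cut(1)): [4 8 3 7 2 6 1 5 0]
After op 5 (reverse): [0 5 1 6 2 7 3 8 4]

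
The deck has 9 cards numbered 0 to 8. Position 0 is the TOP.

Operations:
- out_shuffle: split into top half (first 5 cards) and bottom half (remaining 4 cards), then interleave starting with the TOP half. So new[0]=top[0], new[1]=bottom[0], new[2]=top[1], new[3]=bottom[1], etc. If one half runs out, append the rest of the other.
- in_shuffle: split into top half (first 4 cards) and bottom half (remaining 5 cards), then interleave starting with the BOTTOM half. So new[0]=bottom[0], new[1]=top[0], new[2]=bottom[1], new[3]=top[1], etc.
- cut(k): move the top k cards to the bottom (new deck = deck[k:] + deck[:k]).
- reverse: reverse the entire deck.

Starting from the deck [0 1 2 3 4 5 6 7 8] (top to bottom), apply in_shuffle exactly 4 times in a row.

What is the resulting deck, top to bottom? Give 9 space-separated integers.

After op 1 (in_shuffle): [4 0 5 1 6 2 7 3 8]
After op 2 (in_shuffle): [6 4 2 0 7 5 3 1 8]
After op 3 (in_shuffle): [7 6 5 4 3 2 1 0 8]
After op 4 (in_shuffle): [3 7 2 6 1 5 0 4 8]

Answer: 3 7 2 6 1 5 0 4 8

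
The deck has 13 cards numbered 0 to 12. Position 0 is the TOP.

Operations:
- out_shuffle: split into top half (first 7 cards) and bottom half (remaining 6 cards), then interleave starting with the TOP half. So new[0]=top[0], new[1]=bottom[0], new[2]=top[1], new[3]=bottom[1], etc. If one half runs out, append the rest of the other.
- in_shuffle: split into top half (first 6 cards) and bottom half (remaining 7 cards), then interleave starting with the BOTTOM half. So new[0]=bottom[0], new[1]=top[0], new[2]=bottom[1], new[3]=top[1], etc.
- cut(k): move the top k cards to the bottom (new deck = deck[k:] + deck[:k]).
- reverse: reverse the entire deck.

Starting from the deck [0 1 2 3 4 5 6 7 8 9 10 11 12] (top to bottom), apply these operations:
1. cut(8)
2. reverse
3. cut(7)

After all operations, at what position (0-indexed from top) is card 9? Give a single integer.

Answer: 4

Derivation:
After op 1 (cut(8)): [8 9 10 11 12 0 1 2 3 4 5 6 7]
After op 2 (reverse): [7 6 5 4 3 2 1 0 12 11 10 9 8]
After op 3 (cut(7)): [0 12 11 10 9 8 7 6 5 4 3 2 1]
Card 9 is at position 4.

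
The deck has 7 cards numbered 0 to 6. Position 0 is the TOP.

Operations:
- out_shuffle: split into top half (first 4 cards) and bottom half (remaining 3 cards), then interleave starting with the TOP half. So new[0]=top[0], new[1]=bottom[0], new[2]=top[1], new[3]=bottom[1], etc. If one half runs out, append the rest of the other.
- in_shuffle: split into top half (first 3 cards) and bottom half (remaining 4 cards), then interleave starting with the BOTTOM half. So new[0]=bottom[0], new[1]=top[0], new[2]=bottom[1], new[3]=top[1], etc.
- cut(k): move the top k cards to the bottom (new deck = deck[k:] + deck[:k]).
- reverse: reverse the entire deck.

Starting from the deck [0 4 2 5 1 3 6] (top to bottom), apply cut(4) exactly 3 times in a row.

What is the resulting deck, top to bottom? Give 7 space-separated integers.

After op 1 (cut(4)): [1 3 6 0 4 2 5]
After op 2 (cut(4)): [4 2 5 1 3 6 0]
After op 3 (cut(4)): [3 6 0 4 2 5 1]

Answer: 3 6 0 4 2 5 1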